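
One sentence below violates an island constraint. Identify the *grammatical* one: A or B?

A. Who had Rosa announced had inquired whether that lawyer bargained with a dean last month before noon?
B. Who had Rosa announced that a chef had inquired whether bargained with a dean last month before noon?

In B, the wh-phrase is extracted from inside a wh-island (introduced by "whether"), which blocks movement.
In A, the extraction path crosses only that-complement boundaries, which are transparent.
So A is grammatical.

A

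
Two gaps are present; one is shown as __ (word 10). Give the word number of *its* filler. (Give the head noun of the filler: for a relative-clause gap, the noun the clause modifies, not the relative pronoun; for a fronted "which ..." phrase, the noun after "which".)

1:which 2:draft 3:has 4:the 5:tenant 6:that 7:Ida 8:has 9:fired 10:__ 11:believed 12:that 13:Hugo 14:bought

The marked gap is inside the relative clause, the direct object of "fired".
Its filler is the head noun "tenant" (via "that"), at word 5.
(The other dependency links word 2 to a gap after word 14.)

5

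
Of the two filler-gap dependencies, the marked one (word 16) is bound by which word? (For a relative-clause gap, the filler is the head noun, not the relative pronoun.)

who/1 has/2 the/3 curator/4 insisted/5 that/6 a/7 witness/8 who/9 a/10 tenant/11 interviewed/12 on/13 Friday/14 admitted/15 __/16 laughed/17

1

The marked gap is the subject of "laughed".
Its filler is the fronted wh-phrase "who", at word 1.
(The other dependency links word 8 to a gap after word 12.)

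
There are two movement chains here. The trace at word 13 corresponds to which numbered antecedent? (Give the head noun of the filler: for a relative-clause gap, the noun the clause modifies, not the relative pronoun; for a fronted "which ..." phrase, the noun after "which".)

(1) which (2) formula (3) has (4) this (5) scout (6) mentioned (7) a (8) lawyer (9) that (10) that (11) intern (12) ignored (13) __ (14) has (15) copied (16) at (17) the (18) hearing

8

The marked gap is inside the relative clause, the direct object of "ignored".
Its filler is the head noun "lawyer" (via "that"), at word 8.
(The other dependency links word 2 to a gap after word 15.)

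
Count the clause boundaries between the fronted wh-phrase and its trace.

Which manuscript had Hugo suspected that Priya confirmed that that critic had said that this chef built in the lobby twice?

3

"which manuscript" is extracted from the object of "built".
Boundaries crossed, outermost first: [that], [that], [that] — 3 in total.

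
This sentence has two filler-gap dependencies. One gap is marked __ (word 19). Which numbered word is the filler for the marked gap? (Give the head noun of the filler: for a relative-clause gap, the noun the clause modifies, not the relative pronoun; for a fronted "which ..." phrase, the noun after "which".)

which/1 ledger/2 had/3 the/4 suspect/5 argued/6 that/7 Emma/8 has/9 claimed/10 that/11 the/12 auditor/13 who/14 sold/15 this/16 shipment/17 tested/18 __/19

2

The marked gap is the direct object of "tested".
Its filler is the fronted wh-phrase "which ledger", at word 2.
(The other dependency links word 13 to a gap after word 14.)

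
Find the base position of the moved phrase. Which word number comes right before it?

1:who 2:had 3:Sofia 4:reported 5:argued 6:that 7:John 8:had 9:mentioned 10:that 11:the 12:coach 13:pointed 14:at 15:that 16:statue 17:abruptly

The displaced element is "who" (word 1).
It is linked across 1 clause boundary (Ø).
It functions as the subject of "argued", so the gap sits immediately after word 4 ("reported").
Base order: Sofia had reported that who argued that John had mentioned that the coach pointed at that statue abruptly.

4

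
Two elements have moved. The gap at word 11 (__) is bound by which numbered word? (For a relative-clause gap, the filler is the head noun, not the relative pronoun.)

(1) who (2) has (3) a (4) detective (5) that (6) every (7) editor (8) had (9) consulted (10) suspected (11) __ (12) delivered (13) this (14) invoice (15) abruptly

The marked gap is the subject of "delivered".
Its filler is the fronted wh-phrase "who", at word 1.
(The other dependency links word 4 to a gap after word 9.)

1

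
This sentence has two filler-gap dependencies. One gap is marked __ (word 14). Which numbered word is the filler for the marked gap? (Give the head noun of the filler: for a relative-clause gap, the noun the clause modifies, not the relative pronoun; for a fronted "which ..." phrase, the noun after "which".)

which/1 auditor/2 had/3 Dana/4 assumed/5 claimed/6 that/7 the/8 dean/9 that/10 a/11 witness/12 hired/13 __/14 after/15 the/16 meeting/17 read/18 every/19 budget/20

9

The marked gap is inside the relative clause, the direct object of "hired".
Its filler is the head noun "dean" (via "that"), at word 9.
(The other dependency links word 2 to a gap after word 5.)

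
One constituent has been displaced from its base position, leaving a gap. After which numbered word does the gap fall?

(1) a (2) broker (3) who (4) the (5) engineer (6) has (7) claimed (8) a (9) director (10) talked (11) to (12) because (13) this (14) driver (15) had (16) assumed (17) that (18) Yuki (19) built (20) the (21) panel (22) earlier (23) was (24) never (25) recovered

The displaced element is "a broker" (word 2).
It is linked across 1 clause boundary (Ø).
It functions as the object of the preposition "to" of "talked", so the gap sits immediately after word 11 ("to").
Base order: The engineer has claimed a director talked to a broker because this driver had assumed that Yuki built the panel earlier.

11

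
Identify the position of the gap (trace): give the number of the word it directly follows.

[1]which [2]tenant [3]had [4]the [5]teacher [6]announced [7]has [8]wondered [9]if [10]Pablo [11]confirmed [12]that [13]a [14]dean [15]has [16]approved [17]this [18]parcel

6

The displaced element is "which tenant" (word 2).
It is linked across 1 clause boundary (Ø).
It functions as the subject of "wondered", so the gap sits immediately after word 6 ("announced").
Base order: The teacher had announced that which tenant has wondered if Pablo confirmed that a dean has approved this parcel.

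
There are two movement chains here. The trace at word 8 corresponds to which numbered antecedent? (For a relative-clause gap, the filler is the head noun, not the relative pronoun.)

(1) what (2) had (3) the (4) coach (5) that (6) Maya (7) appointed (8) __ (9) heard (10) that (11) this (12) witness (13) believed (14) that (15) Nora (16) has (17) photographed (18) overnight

The marked gap is inside the relative clause, the direct object of "appointed".
Its filler is the head noun "coach" (via "that"), at word 4.
(The other dependency links word 1 to a gap after word 17.)

4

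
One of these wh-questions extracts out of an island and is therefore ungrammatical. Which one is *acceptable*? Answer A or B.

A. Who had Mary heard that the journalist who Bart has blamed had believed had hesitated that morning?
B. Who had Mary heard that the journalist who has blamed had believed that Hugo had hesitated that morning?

In B, the wh-phrase is extracted from inside a complex-NP island (relative clause) (introduced by "who"), which blocks movement.
In A, the extraction path crosses only that-complement boundaries, which are transparent.
So A is grammatical.

A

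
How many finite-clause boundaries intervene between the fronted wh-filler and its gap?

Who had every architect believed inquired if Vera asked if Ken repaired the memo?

"who" is extracted from the subject of "inquired".
Boundaries crossed, outermost first: [Ø] — 1 in total.

1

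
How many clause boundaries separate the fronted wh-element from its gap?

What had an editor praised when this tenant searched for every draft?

0

"what" originates inside the matrix clause — no clause boundary is crossed.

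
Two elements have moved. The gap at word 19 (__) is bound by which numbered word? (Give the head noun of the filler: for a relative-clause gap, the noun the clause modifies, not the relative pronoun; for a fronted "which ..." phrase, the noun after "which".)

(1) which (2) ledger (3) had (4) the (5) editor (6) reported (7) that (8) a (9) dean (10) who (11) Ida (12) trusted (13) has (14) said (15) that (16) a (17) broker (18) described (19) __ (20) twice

2

The marked gap is the direct object of "described".
Its filler is the fronted wh-phrase "which ledger", at word 2.
(The other dependency links word 9 to a gap after word 12.)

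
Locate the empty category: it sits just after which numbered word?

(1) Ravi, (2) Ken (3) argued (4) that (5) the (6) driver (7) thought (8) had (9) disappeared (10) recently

The displaced element is "Ravi" (word 1).
It is linked across 2 clause boundaries (that → Ø).
It functions as the subject of "disappeared", so the gap sits immediately after word 7 ("thought").
Base order: Ken argued that the driver thought that Ravi had disappeared recently.

7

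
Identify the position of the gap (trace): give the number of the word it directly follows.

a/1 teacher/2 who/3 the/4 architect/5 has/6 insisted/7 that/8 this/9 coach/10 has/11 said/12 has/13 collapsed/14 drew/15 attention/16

The displaced element is "a teacher" (word 2).
It is linked across 2 clause boundaries (that → Ø).
It functions as the subject of "collapsed", so the gap sits immediately after word 12 ("said").
Base order: The architect has insisted that this coach has said a teacher has collapsed.

12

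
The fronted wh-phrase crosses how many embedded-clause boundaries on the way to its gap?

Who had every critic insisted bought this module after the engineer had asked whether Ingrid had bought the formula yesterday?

1

"who" is extracted from the subject of "bought".
Boundaries crossed, outermost first: [Ø] — 1 in total.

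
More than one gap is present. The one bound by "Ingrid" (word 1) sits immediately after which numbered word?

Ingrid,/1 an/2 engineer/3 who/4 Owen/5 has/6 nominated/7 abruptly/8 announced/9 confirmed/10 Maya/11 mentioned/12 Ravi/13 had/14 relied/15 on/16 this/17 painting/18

The displaced element is "Ingrid" (word 1).
It is linked across 1 clause boundary (Ø).
It functions as the subject of "confirmed", so the gap sits immediately after word 9 ("announced").
Base order: An engineer who Owen has nominated abruptly announced that Ingrid confirmed Maya mentioned Ravi had relied on this painting.

9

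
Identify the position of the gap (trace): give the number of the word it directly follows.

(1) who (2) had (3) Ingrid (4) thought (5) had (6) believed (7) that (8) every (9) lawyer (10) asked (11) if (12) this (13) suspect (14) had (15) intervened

4

The displaced element is "who" (word 1).
It is linked across 1 clause boundary (Ø).
It functions as the subject of "believed", so the gap sits immediately after word 4 ("thought").
Base order: Ingrid had thought that who had believed that every lawyer asked if this suspect had intervened.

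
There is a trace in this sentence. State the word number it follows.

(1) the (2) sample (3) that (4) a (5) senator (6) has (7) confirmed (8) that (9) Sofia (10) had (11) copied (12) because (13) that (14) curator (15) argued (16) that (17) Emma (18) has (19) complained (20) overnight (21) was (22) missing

11

The displaced element is "the sample" (word 2).
It is linked across 1 clause boundary (that).
It functions as the direct object of "copied", so the gap sits immediately after word 11 ("copied").
Base order: A senator has confirmed that Sofia had copied the sample because that curator argued that Emma has complained overnight.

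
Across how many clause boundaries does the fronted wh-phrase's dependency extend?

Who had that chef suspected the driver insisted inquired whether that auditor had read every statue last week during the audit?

2

"who" is extracted from the subject of "inquired".
Boundaries crossed, outermost first: [Ø], [Ø] — 2 in total.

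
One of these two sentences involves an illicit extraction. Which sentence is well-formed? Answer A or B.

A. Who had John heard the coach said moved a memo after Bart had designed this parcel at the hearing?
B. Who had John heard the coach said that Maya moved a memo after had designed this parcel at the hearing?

In B, the wh-phrase is extracted from inside an adjunct island (introduced by "after"), which blocks movement.
In A, the extraction path crosses only that-complement boundaries, which are transparent.
So A is grammatical.

A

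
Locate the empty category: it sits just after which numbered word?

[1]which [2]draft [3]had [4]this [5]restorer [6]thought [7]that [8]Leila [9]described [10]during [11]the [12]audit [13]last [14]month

The displaced element is "which draft" (word 2).
It is linked across 1 clause boundary (that).
It functions as the direct object of "described", so the gap sits immediately after word 9 ("described").
Base order: This restorer had thought that Leila described which draft during the audit last month.

9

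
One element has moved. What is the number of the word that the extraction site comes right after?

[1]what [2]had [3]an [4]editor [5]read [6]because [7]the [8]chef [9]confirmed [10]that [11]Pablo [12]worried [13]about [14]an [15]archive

The displaced element is "what" (word 1).
It functions as the direct object of "read", so the gap sits immediately after word 5 ("read").
Base order: An editor had read what because the chef confirmed that Pablo worried about an archive.

5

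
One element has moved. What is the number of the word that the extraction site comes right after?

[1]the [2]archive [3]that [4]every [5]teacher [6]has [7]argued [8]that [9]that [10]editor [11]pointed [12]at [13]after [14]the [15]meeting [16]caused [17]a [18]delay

12

The displaced element is "the archive" (word 2).
It is linked across 1 clause boundary (that).
It functions as the object of the preposition "at" of "pointed", so the gap sits immediately after word 12 ("at").
Base order: Every teacher has argued that that editor pointed at the archive after the meeting.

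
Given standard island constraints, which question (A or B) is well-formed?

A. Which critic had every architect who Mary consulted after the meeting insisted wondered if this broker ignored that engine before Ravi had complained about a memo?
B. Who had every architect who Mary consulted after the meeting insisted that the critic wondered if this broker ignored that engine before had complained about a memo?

In B, the wh-phrase is extracted from inside a wh-island (introduced by "if"), which blocks movement.
In A, the extraction path crosses only that-complement boundaries, which are transparent.
So A is grammatical.

A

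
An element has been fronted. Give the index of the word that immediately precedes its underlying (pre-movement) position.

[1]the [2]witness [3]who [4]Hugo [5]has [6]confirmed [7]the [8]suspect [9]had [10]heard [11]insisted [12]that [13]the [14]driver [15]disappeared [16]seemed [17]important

The displaced element is "the witness" (word 2).
It is linked across 2 clause boundaries (Ø → Ø).
It functions as the subject of "insisted", so the gap sits immediately after word 10 ("heard").
Base order: Hugo has confirmed the suspect had heard that the witness insisted that the driver disappeared.

10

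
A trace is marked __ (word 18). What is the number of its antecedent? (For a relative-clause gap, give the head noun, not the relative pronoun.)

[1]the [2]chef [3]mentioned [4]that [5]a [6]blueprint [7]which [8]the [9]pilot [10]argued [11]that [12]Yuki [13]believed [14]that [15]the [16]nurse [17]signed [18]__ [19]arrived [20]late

The gap at 18 is the object of "signed", inside a relative clause.
The relative pronoun is "which" (word 7); it is bound by the head noun immediately before it.
Its filler is the head noun "blueprint", at word 6.

6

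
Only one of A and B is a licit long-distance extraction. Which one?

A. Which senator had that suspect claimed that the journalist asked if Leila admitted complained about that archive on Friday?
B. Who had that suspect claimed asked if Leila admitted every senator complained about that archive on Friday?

B

In A, the wh-phrase is extracted from inside a wh-island (introduced by "if"), which blocks movement.
In B, the extraction path crosses only that-complement boundaries, which are transparent.
So B is grammatical.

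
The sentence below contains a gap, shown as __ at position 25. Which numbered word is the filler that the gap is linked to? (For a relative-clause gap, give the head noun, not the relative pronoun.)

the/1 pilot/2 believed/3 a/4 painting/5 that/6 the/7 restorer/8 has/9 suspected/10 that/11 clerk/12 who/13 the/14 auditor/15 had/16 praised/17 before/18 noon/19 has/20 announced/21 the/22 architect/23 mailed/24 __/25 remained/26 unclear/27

5

The gap at 25 is the object of "mailed", inside a relative clause.
The relative pronoun is "that" (word 6); it is bound by the head noun immediately before it.
Its filler is the head noun "painting", at word 5.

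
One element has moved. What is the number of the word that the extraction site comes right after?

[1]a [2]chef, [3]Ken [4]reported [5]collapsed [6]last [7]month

4

The displaced element is "a chef" (word 2).
It is linked across 1 clause boundary (Ø).
It functions as the subject of "collapsed", so the gap sits immediately after word 4 ("reported").
Base order: Ken reported that a chef collapsed last month.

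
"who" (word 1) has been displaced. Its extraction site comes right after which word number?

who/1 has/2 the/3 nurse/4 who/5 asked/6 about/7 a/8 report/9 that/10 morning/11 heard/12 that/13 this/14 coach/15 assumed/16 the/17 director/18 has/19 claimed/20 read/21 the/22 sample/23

20

The displaced element is "who" (word 1).
It is linked across 3 clause boundaries (that → Ø → Ø).
It functions as the subject of "read", so the gap sits immediately after word 20 ("claimed").
Base order: The nurse who asked about a report that morning has heard that this coach assumed the director has claimed that who read the sample.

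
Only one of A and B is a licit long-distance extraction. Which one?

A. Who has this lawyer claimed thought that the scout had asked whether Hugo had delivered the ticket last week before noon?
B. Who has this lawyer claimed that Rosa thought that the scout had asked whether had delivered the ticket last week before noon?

In B, the wh-phrase is extracted from inside a wh-island (introduced by "whether"), which blocks movement.
In A, the extraction path crosses only that-complement boundaries, which are transparent.
So A is grammatical.

A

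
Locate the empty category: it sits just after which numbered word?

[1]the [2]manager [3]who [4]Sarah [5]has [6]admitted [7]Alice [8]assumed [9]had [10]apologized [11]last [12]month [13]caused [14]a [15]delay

8

The displaced element is "the manager" (word 2).
It is linked across 2 clause boundaries (Ø → Ø).
It functions as the subject of "apologized", so the gap sits immediately after word 8 ("assumed").
Base order: Sarah has admitted Alice assumed the manager had apologized last month.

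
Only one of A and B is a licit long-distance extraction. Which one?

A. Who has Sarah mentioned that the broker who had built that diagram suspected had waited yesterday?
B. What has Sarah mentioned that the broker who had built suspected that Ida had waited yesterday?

A

In B, the wh-phrase is extracted from inside a complex-NP island (relative clause) (introduced by "who"), which blocks movement.
In A, the extraction path crosses only that-complement boundaries, which are transparent.
So A is grammatical.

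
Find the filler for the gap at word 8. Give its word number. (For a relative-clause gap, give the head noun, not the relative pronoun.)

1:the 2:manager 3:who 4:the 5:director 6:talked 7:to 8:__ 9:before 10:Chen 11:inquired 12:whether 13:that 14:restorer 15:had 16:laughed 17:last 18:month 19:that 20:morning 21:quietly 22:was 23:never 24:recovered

2

The gap at 8 is the prepositional object of "talked", inside a relative clause.
The relative pronoun is "who" (word 3); it is bound by the head noun immediately before it.
Its filler is the head noun "manager", at word 2.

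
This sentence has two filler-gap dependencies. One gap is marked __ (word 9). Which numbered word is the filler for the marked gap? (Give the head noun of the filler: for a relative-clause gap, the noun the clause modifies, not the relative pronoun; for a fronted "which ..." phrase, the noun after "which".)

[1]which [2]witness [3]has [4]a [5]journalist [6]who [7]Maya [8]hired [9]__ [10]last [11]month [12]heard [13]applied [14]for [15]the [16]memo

5

The marked gap is inside the relative clause, the direct object of "hired".
Its filler is the head noun "journalist" (via "who"), at word 5.
(The other dependency links word 2 to a gap after word 12.)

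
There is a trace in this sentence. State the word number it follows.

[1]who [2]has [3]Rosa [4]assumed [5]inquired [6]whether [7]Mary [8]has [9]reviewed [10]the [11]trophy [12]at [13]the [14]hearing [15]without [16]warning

The displaced element is "who" (word 1).
It is linked across 1 clause boundary (Ø).
It functions as the subject of "inquired", so the gap sits immediately after word 4 ("assumed").
Base order: Rosa has assumed that who inquired whether Mary has reviewed the trophy at the hearing without warning.

4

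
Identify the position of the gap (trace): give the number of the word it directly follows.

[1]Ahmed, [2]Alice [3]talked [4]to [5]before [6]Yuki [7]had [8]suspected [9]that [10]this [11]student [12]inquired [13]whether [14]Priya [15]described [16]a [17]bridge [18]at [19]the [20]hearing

4

The displaced element is "Ahmed" (word 1).
It functions as the object of the preposition "to" of "talked", so the gap sits immediately after word 4 ("to").
Base order: Alice talked to Ahmed before Yuki had suspected that this student inquired whether Priya described a bridge at the hearing.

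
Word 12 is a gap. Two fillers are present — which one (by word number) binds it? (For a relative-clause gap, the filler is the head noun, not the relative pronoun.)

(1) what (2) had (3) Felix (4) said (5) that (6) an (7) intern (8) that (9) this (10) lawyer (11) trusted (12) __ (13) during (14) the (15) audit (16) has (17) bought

The marked gap is inside the relative clause, the direct object of "trusted".
Its filler is the head noun "intern" (via "that"), at word 7.
(The other dependency links word 1 to a gap after word 17.)

7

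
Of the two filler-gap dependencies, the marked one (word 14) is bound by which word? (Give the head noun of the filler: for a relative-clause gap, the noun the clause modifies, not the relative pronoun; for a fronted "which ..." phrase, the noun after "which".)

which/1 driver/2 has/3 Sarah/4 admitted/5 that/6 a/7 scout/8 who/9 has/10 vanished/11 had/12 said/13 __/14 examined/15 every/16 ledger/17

The marked gap is the subject of "examined".
Its filler is the fronted wh-phrase "which driver", at word 2.
(The other dependency links word 8 to a gap after word 9.)

2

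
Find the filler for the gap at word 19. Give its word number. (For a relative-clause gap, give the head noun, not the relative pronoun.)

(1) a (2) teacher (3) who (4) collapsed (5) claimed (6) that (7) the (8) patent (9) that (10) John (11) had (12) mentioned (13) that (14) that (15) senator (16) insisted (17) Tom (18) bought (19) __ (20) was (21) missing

The gap at 19 is the object of "bought", inside a relative clause.
The relative pronoun is "that" (word 9); it is bound by the head noun immediately before it.
Its filler is the head noun "patent", at word 8.

8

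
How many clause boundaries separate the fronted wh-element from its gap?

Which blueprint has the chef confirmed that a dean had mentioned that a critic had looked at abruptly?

2

"which blueprint" is extracted from the PP object of "looked".
Boundaries crossed, outermost first: [that], [that] — 2 in total.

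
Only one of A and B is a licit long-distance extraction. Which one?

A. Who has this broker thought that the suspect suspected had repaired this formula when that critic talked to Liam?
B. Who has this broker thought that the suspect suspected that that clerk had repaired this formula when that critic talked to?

In B, the wh-phrase is extracted from inside an adjunct island (introduced by "when"), which blocks movement.
In A, the extraction path crosses only that-complement boundaries, which are transparent.
So A is grammatical.

A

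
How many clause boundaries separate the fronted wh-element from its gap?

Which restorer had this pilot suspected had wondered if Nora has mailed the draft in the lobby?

1

"which restorer" is extracted from the subject of "wondered".
Boundaries crossed, outermost first: [Ø] — 1 in total.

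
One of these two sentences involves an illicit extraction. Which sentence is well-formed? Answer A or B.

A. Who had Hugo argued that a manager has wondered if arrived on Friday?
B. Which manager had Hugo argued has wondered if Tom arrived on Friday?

B

In A, the wh-phrase is extracted from inside a wh-island (introduced by "if"), which blocks movement.
In B, the extraction path crosses only that-complement boundaries, which are transparent.
So B is grammatical.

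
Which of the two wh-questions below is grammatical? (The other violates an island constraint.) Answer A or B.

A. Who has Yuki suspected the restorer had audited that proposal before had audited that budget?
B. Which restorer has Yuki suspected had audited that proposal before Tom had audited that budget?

In A, the wh-phrase is extracted from inside an adjunct island (introduced by "before"), which blocks movement.
In B, the extraction path crosses only that-complement boundaries, which are transparent.
So B is grammatical.

B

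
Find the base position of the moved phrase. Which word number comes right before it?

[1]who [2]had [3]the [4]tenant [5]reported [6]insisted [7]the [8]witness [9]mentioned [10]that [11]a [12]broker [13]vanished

5

The displaced element is "who" (word 1).
It is linked across 1 clause boundary (Ø).
It functions as the subject of "insisted", so the gap sits immediately after word 5 ("reported").
Base order: The tenant had reported that who insisted the witness mentioned that a broker vanished.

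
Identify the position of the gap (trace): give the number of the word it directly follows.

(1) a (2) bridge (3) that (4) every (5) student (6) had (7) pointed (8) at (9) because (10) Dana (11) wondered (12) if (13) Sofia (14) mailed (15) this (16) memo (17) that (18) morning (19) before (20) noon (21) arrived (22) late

8

The displaced element is "a bridge" (word 2).
It functions as the object of the preposition "at" of "pointed", so the gap sits immediately after word 8 ("at").
Base order: Every student had pointed at a bridge because Dana wondered if Sofia mailed this memo that morning before noon.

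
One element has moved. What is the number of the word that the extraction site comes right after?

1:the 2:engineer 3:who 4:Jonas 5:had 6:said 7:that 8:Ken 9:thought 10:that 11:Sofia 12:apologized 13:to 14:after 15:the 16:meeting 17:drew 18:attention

The displaced element is "the engineer" (word 2).
It is linked across 2 clause boundaries (that → that).
It functions as the object of the preposition "to" of "apologized", so the gap sits immediately after word 13 ("to").
Base order: Jonas had said that Ken thought that Sofia apologized to the engineer after the meeting.

13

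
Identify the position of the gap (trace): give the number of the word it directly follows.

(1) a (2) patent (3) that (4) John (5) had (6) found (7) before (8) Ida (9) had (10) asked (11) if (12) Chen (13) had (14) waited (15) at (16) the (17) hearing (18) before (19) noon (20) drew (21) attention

The displaced element is "a patent" (word 2).
It functions as the direct object of "found", so the gap sits immediately after word 6 ("found").
Base order: John had found a patent before Ida had asked if Chen had waited at the hearing before noon.

6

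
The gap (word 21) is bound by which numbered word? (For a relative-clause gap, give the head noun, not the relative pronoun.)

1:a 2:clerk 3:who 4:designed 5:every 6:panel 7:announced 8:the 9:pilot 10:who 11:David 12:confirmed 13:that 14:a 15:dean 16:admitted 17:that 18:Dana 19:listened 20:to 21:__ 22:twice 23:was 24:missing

The gap at 21 is the prepositional object of "listened", inside a relative clause.
The relative pronoun is "who" (word 10); it is bound by the head noun immediately before it.
Its filler is the head noun "pilot", at word 9.

9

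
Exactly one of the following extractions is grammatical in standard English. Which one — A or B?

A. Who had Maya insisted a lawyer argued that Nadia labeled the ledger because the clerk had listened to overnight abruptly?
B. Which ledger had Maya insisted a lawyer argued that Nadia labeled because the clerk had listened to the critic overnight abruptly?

In A, the wh-phrase is extracted from inside an adjunct island (introduced by "because"), which blocks movement.
In B, the extraction path crosses only that-complement boundaries, which are transparent.
So B is grammatical.

B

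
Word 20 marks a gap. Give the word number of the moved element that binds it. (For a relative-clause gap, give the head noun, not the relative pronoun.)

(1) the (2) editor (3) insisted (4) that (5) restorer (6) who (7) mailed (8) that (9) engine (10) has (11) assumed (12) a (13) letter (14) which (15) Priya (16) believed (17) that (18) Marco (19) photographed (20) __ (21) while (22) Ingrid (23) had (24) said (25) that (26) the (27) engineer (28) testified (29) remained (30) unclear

The gap at 20 is the object of "photographed", inside a relative clause.
The relative pronoun is "which" (word 14); it is bound by the head noun immediately before it.
Its filler is the head noun "letter", at word 13.

13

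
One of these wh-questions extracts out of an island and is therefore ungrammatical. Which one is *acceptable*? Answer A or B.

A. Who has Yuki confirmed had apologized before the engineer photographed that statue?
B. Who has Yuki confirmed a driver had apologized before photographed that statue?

A

In B, the wh-phrase is extracted from inside an adjunct island (introduced by "before"), which blocks movement.
In A, the extraction path crosses only that-complement boundaries, which are transparent.
So A is grammatical.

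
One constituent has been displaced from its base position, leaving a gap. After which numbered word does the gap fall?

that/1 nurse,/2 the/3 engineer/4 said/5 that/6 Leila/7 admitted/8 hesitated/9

8

The displaced element is "that nurse" (word 2).
It is linked across 2 clause boundaries (that → Ø).
It functions as the subject of "hesitated", so the gap sits immediately after word 8 ("admitted").
Base order: The engineer said that Leila admitted that that nurse hesitated.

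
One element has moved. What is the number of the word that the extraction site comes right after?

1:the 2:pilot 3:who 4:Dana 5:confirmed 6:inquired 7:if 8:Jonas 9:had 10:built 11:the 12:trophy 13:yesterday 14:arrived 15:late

5

The displaced element is "the pilot" (word 2).
It is linked across 1 clause boundary (Ø).
It functions as the subject of "inquired", so the gap sits immediately after word 5 ("confirmed").
Base order: Dana confirmed that the pilot inquired if Jonas had built the trophy yesterday.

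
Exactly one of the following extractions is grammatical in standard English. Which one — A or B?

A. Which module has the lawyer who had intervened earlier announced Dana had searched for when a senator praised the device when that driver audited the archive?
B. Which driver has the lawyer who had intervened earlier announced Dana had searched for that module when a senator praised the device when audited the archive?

In B, the wh-phrase is extracted from inside an adjunct island (introduced by "when"), which blocks movement.
In A, the extraction path crosses only that-complement boundaries, which are transparent.
So A is grammatical.

A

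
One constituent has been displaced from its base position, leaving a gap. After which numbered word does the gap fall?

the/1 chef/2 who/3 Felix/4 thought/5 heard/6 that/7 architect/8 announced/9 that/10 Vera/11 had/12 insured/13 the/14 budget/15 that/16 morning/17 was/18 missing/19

5

The displaced element is "the chef" (word 2).
It is linked across 1 clause boundary (Ø).
It functions as the subject of "heard", so the gap sits immediately after word 5 ("thought").
Base order: Felix thought that the chef heard that architect announced that Vera had insured the budget that morning.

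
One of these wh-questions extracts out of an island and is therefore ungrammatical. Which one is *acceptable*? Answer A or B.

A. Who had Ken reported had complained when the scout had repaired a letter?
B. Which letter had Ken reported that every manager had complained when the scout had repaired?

A

In B, the wh-phrase is extracted from inside an adjunct island (introduced by "when"), which blocks movement.
In A, the extraction path crosses only that-complement boundaries, which are transparent.
So A is grammatical.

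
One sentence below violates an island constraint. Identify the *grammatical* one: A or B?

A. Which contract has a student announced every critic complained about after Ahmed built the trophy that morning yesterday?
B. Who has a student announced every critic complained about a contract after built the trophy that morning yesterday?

A

In B, the wh-phrase is extracted from inside an adjunct island (introduced by "after"), which blocks movement.
In A, the extraction path crosses only that-complement boundaries, which are transparent.
So A is grammatical.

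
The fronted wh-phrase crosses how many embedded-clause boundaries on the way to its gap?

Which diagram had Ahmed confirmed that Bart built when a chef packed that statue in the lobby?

1

"which diagram" is extracted from the object of "built".
Boundaries crossed, outermost first: [that] — 1 in total.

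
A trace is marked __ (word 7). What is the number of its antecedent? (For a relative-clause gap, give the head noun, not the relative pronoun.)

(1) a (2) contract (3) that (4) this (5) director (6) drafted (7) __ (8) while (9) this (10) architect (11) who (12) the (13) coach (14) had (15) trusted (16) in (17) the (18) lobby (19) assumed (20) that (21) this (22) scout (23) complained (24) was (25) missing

The gap at 7 is the object of "drafted", inside a relative clause.
The relative pronoun is "that" (word 3); it is bound by the head noun immediately before it.
Its filler is the head noun "contract", at word 2.

2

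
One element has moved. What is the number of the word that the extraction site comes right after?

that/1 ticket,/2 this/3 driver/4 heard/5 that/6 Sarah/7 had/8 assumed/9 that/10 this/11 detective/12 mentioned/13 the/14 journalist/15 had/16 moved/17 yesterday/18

17

The displaced element is "that ticket" (word 2).
It is linked across 3 clause boundaries (that → that → Ø).
It functions as the direct object of "moved", so the gap sits immediately after word 17 ("moved").
Base order: This driver heard that Sarah had assumed that this detective mentioned the journalist had moved that ticket yesterday.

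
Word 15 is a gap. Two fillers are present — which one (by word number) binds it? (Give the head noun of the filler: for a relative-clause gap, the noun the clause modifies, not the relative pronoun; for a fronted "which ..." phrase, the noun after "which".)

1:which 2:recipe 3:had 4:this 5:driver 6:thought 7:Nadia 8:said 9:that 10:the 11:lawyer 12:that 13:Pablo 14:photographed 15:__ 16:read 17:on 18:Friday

11

The marked gap is inside the relative clause, the direct object of "photographed".
Its filler is the head noun "lawyer" (via "that"), at word 11.
(The other dependency links word 2 to a gap after word 16.)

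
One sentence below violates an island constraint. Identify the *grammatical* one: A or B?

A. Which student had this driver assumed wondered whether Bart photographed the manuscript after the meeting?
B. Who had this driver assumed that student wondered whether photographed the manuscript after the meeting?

A

In B, the wh-phrase is extracted from inside a wh-island (introduced by "whether"), which blocks movement.
In A, the extraction path crosses only that-complement boundaries, which are transparent.
So A is grammatical.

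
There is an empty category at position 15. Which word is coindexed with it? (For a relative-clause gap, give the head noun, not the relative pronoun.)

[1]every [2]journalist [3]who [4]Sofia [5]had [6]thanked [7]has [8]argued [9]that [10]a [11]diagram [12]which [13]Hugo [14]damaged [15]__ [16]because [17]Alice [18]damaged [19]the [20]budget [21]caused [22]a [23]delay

11

The gap at 15 is the object of "damaged", inside a relative clause.
The relative pronoun is "which" (word 12); it is bound by the head noun immediately before it.
Its filler is the head noun "diagram", at word 11.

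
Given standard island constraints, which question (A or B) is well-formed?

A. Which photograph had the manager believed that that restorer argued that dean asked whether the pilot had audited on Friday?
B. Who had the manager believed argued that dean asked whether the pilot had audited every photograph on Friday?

In A, the wh-phrase is extracted from inside a wh-island (introduced by "whether"), which blocks movement.
In B, the extraction path crosses only that-complement boundaries, which are transparent.
So B is grammatical.

B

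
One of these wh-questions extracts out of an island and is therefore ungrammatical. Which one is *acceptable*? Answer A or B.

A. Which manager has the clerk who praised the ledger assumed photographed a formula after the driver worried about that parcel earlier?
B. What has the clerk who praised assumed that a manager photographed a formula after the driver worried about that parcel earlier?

A

In B, the wh-phrase is extracted from inside a complex-NP island (relative clause) (introduced by "who"), which blocks movement.
In A, the extraction path crosses only that-complement boundaries, which are transparent.
So A is grammatical.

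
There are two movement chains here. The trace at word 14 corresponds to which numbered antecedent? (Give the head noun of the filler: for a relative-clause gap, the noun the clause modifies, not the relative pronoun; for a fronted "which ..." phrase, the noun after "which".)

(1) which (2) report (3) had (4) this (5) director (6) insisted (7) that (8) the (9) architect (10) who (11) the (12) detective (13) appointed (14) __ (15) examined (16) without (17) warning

The marked gap is inside the relative clause, the direct object of "appointed".
Its filler is the head noun "architect" (via "who"), at word 9.
(The other dependency links word 2 to a gap after word 15.)

9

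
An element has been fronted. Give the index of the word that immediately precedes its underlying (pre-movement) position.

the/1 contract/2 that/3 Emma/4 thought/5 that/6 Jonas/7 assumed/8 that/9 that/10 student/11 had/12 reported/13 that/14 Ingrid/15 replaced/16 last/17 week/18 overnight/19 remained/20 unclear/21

16

The displaced element is "the contract" (word 2).
It is linked across 3 clause boundaries (that → that → that).
It functions as the direct object of "replaced", so the gap sits immediately after word 16 ("replaced").
Base order: Emma thought that Jonas assumed that that student had reported that Ingrid replaced the contract last week overnight.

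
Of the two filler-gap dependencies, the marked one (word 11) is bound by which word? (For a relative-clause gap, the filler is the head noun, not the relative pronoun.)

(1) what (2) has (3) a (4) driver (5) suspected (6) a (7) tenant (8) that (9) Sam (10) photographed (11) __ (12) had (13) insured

The marked gap is inside the relative clause, the direct object of "photographed".
Its filler is the head noun "tenant" (via "that"), at word 7.
(The other dependency links word 1 to a gap after word 13.)

7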